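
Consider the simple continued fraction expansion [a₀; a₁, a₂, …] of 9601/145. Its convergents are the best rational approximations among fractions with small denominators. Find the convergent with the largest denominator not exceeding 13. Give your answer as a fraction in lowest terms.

331/5

a_0 = 66: 66/1  (≤ bound)
a_1 = 4: 265/4  (≤ bound)
a_2 = 1: 331/5  (≤ bound)
a_3 = 2: 927/14  (> 13, stop)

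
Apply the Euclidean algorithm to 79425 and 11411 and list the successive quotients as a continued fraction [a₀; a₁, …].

[6; 1, 24, 4, 13, 1, 7]

⌊79425/11411⌋ = 6, remainder 10959
⌊11411/10959⌋ = 1, remainder 452
⌊10959/452⌋ = 24, remainder 111
⌊452/111⌋ = 4, remainder 8
⌊111/8⌋ = 13, remainder 7
⌊8/7⌋ = 1, remainder 1
⌊7/1⌋ = 7, remainder 0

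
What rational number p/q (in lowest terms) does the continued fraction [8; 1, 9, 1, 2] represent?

285/32

Start with 2.
1 + 1/(2/1) = 1 + 1/2 = 3/2
9 + 1/(3/2) = 9 + 2/3 = 29/3
1 + 1/(29/3) = 1 + 3/29 = 32/29
8 + 1/(32/29) = 8 + 29/32 = 285/32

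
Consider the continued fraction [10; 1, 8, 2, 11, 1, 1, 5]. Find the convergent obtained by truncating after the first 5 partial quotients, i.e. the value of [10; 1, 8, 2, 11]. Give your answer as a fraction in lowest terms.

a_0 = 10: 10/1
a_1 = 1: 11/1
a_2 = 8: 98/9
a_3 = 2: 207/19
a_4 = 11: 2375/218

2375/218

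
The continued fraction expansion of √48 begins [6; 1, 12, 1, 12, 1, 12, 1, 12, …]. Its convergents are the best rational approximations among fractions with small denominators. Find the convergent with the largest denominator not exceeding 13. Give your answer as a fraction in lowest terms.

90/13

List convergents until the denominator exceeds the bound:
a_0 = 6: 6/1  (≤ bound)
a_1 = 1: 7/1  (≤ bound)
a_2 = 12: 90/13  (≤ bound)
a_3 = 1: 97/14  (> 13, stop)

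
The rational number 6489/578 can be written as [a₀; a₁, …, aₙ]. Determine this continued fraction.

Apply division with remainder until the remainder is 0:
6489 = 11·578 + 131, so a_0 = 11
578 = 4·131 + 54, so a_1 = 4
131 = 2·54 + 23, so a_2 = 2
54 = 2·23 + 8, so a_3 = 2
23 = 2·8 + 7, so a_4 = 2
8 = 1·7 + 1, so a_5 = 1
7 = 7·1 + 0, so a_6 = 7

[11; 4, 2, 2, 2, 1, 7]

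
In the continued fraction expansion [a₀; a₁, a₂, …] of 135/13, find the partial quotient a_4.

135 = 10·13 + 5, so a_0 = 10
13 = 2·5 + 3, so a_1 = 2
5 = 1·3 + 2, so a_2 = 1
3 = 1·2 + 1, so a_3 = 1
2 = 2·1 + 0, so a_4 = 2

2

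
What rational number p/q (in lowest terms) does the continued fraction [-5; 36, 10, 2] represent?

Start with 2.
10 + 1/(2/1) = 10 + 1/2 = 21/2
36 + 1/(21/2) = 36 + 2/21 = 758/21
-5 + 1/(758/21) = -5 + 21/758 = -3769/758

-3769/758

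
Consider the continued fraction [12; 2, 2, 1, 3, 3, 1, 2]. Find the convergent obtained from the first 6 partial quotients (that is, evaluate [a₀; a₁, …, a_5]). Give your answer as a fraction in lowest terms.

1056/85

Starting at the tail and folding back:
Start with 3.
3 + 1/(3/1) = 3 + 1/3 = 10/3
1 + 1/(10/3) = 1 + 3/10 = 13/10
2 + 1/(13/10) = 2 + 10/13 = 36/13
2 + 1/(36/13) = 2 + 13/36 = 85/36
12 + 1/(85/36) = 12 + 36/85 = 1056/85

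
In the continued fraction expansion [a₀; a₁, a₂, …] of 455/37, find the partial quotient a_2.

2

⌊455/37⌋ = 12, remainder 11
⌊37/11⌋ = 3, remainder 4
⌊11/4⌋ = 2, remainder 3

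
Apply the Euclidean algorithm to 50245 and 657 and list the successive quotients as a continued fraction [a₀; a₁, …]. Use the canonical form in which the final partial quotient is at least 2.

⌊50245/657⌋ = 76, remainder 313
⌊657/313⌋ = 2, remainder 31
⌊313/31⌋ = 10, remainder 3
⌊31/3⌋ = 10, remainder 1
⌊3/1⌋ = 3, remainder 0

[76; 2, 10, 10, 3]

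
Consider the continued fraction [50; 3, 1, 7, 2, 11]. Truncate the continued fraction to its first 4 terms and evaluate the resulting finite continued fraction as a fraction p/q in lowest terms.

a_0 = 50: 50/1
a_1 = 3: 151/3
a_2 = 1: 201/4
a_3 = 7: 1558/31

1558/31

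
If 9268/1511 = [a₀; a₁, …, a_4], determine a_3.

9268 ÷ 1511 → quotient 6, remainder 202
1511 ÷ 202 → quotient 7, remainder 97
202 ÷ 97 → quotient 2, remainder 8
97 ÷ 8 → quotient 12, remainder 1

12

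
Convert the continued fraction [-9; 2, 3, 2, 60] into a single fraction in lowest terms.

a_0 = -9: -9/1
a_1 = 2: -17/2
a_2 = 3: -60/7
a_3 = 2: -137/16
a_4 = 60: -8280/967

-8280/967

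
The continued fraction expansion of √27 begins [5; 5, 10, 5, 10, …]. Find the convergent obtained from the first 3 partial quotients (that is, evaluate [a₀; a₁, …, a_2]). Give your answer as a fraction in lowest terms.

Start with 10.
5 + 1/(10/1) = 5 + 1/10 = 51/10
5 + 1/(51/10) = 5 + 10/51 = 265/51

265/51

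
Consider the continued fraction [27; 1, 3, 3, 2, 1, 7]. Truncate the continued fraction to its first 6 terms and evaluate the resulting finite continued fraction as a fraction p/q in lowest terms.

Collapse the nested fraction from the inside out:
Start with 1.
2 + 1/(1/1) = 2 + 1/1 = 3/1
3 + 1/(3/1) = 3 + 1/3 = 10/3
3 + 1/(10/3) = 3 + 3/10 = 33/10
1 + 1/(33/10) = 1 + 10/33 = 43/33
27 + 1/(43/33) = 27 + 33/43 = 1194/43

1194/43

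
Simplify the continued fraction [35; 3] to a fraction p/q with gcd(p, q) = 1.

Start with 3.
35 + 1/(3/1) = 35 + 1/3 = 106/3

106/3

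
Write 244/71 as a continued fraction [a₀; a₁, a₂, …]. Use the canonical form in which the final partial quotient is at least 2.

⌊244/71⌋ = 3, remainder 31
⌊71/31⌋ = 2, remainder 9
⌊31/9⌋ = 3, remainder 4
⌊9/4⌋ = 2, remainder 1
⌊4/1⌋ = 4, remainder 0

[3; 2, 3, 2, 4]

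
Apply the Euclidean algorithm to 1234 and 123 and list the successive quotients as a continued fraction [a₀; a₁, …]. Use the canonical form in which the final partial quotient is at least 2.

[10; 30, 1, 3]

1234 = 10·123 + 4, so a_0 = 10
123 = 30·4 + 3, so a_1 = 30
4 = 1·3 + 1, so a_2 = 1
3 = 3·1 + 0, so a_3 = 3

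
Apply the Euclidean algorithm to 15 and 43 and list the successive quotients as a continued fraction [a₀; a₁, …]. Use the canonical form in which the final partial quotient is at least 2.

[0; 2, 1, 6, 2]

⌊15/43⌋ = 0, remainder 15
⌊43/15⌋ = 2, remainder 13
⌊15/13⌋ = 1, remainder 2
⌊13/2⌋ = 6, remainder 1
⌊2/1⌋ = 2, remainder 0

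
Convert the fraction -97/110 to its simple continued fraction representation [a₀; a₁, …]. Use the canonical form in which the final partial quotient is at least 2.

[-1; 8, 2, 6]

-97 = -1·110 + 13, so a_0 = -1
110 = 8·13 + 6, so a_1 = 8
13 = 2·6 + 1, so a_2 = 2
6 = 6·1 + 0, so a_3 = 6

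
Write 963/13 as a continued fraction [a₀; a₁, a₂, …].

Apply division with remainder until the remainder is 0:
963 ÷ 13 → quotient 74, remainder 1
13 ÷ 1 → quotient 13, remainder 0

[74; 13]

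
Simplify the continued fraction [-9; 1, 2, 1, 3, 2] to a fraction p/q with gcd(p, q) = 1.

Start with 2.
3 + 1/(2/1) = 3 + 1/2 = 7/2
1 + 1/(7/2) = 1 + 2/7 = 9/7
2 + 1/(9/7) = 2 + 7/9 = 25/9
1 + 1/(25/9) = 1 + 9/25 = 34/25
-9 + 1/(34/25) = -9 + 25/34 = -281/34

-281/34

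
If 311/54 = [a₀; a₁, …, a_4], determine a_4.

2

Run the Euclidean algorithm, recording each quotient:
311 ÷ 54 → quotient 5, remainder 41
54 ÷ 41 → quotient 1, remainder 13
41 ÷ 13 → quotient 3, remainder 2
13 ÷ 2 → quotient 6, remainder 1
2 ÷ 1 → quotient 2, remainder 0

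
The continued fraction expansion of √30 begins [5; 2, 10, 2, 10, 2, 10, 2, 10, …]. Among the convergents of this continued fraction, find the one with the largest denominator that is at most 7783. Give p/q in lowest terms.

List convergents until the denominator exceeds the bound:
a_0 = 5: 5/1  (≤ bound)
a_1 = 2: 11/2  (≤ bound)
a_2 = 10: 115/21  (≤ bound)
a_3 = 2: 241/44  (≤ bound)
a_4 = 10: 2525/461  (≤ bound)
a_5 = 2: 5291/966  (≤ bound)
a_6 = 10: 55435/10121  (> 7783, stop)

5291/966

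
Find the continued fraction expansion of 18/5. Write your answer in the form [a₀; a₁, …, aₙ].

Repeatedly divide and take the remainder:
⌊18/5⌋ = 3, remainder 3
⌊5/3⌋ = 1, remainder 2
⌊3/2⌋ = 1, remainder 1
⌊2/1⌋ = 2, remainder 0

[3; 1, 1, 2]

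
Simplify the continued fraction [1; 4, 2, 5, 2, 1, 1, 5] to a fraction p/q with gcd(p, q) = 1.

1801/1471

Start with 5.
1 + 1/(5/1) = 1 + 1/5 = 6/5
1 + 1/(6/5) = 1 + 5/6 = 11/6
2 + 1/(11/6) = 2 + 6/11 = 28/11
5 + 1/(28/11) = 5 + 11/28 = 151/28
2 + 1/(151/28) = 2 + 28/151 = 330/151
4 + 1/(330/151) = 4 + 151/330 = 1471/330
1 + 1/(1471/330) = 1 + 330/1471 = 1801/1471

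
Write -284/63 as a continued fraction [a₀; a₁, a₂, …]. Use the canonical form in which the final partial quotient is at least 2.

⌊-284/63⌋ = -5, remainder 31
⌊63/31⌋ = 2, remainder 1
⌊31/1⌋ = 31, remainder 0

[-5; 2, 31]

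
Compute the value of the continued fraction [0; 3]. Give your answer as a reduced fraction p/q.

a_0 = 0: 0/1
a_1 = 3: 1/3

1/3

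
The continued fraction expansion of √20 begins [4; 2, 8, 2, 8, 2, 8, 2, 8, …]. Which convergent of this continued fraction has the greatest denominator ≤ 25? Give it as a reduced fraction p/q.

76/17

List convergents until the denominator exceeds the bound:
a_0 = 4: 4/1  (≤ bound)
a_1 = 2: 9/2  (≤ bound)
a_2 = 8: 76/17  (≤ bound)
a_3 = 2: 161/36  (> 25, stop)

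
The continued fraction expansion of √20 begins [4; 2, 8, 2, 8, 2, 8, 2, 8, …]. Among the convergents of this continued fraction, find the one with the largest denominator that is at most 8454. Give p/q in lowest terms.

a_0 = 4: 4/1  (≤ bound)
a_1 = 2: 9/2  (≤ bound)
a_2 = 8: 76/17  (≤ bound)
a_3 = 2: 161/36  (≤ bound)
a_4 = 8: 1364/305  (≤ bound)
a_5 = 2: 2889/646  (≤ bound)
a_6 = 8: 24476/5473  (≤ bound)
a_7 = 2: 51841/11592  (> 8454, stop)

24476/5473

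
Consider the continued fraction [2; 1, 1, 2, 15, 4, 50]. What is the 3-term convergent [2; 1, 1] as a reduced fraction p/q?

5/2

a_0 = 2: 2/1
a_1 = 1: 3/1
a_2 = 1: 5/2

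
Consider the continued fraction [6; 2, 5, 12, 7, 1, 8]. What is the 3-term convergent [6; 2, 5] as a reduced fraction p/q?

Work from the innermost term outward:
Start with 5.
2 + 1/(5/1) = 2 + 1/5 = 11/5
6 + 1/(11/5) = 6 + 5/11 = 71/11

71/11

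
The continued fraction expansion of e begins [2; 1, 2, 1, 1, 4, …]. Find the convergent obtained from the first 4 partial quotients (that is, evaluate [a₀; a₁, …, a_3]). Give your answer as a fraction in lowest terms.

a_0 = 2: 2/1
a_1 = 1: 3/1
a_2 = 2: 8/3
a_3 = 1: 11/4

11/4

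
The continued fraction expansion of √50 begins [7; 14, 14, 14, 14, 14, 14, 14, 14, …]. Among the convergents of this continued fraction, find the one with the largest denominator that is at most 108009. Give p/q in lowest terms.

a_0 = 7: 7/1  (≤ bound)
a_1 = 14: 99/14  (≤ bound)
a_2 = 14: 1393/197  (≤ bound)
a_3 = 14: 19601/2772  (≤ bound)
a_4 = 14: 275807/39005  (≤ bound)
a_5 = 14: 3880899/548842  (> 108009, stop)

275807/39005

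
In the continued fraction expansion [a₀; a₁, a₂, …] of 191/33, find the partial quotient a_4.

Repeatedly divide and take the remainder:
191 = 5·33 + 26, so a_0 = 5
33 = 1·26 + 7, so a_1 = 1
26 = 3·7 + 5, so a_2 = 3
7 = 1·5 + 2, so a_3 = 1
5 = 2·2 + 1, so a_4 = 2

2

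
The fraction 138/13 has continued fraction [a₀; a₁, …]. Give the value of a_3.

Repeatedly divide and take the remainder:
138 ÷ 13 → quotient 10, remainder 8
13 ÷ 8 → quotient 1, remainder 5
8 ÷ 5 → quotient 1, remainder 3
5 ÷ 3 → quotient 1, remainder 2

1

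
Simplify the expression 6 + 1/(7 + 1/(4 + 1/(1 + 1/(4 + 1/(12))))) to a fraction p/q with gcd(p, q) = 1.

12965/2112

Start with 12.
4 + 1/(12/1) = 4 + 1/12 = 49/12
1 + 1/(49/12) = 1 + 12/49 = 61/49
4 + 1/(61/49) = 4 + 49/61 = 293/61
7 + 1/(293/61) = 7 + 61/293 = 2112/293
6 + 1/(2112/293) = 6 + 293/2112 = 12965/2112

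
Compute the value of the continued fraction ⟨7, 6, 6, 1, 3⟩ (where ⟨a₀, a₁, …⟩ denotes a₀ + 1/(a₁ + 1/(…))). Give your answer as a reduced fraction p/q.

1189/166

a_0 = 7: 7/1
a_1 = 6: 43/6
a_2 = 6: 265/37
a_3 = 1: 308/43
a_4 = 3: 1189/166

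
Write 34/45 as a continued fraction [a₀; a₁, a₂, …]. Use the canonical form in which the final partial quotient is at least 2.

Run the Euclidean algorithm, recording each quotient:
⌊34/45⌋ = 0, remainder 34
⌊45/34⌋ = 1, remainder 11
⌊34/11⌋ = 3, remainder 1
⌊11/1⌋ = 11, remainder 0

[0; 1, 3, 11]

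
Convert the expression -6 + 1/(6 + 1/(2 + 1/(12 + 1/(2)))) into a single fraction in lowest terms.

-1970/337

Start with 2.
12 + 1/(2/1) = 12 + 1/2 = 25/2
2 + 1/(25/2) = 2 + 2/25 = 52/25
6 + 1/(52/25) = 6 + 25/52 = 337/52
-6 + 1/(337/52) = -6 + 52/337 = -1970/337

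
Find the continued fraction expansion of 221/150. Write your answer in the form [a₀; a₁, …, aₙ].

[1; 2, 8, 1, 7]

⌊221/150⌋ = 1, remainder 71
⌊150/71⌋ = 2, remainder 8
⌊71/8⌋ = 8, remainder 7
⌊8/7⌋ = 1, remainder 1
⌊7/1⌋ = 7, remainder 0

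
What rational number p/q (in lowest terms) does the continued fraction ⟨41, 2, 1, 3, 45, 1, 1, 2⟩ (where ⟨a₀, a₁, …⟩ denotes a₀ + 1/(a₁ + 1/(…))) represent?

Build up convergents one term at a time:
a_0 = 41: 41/1
a_1 = 2: 83/2
a_2 = 1: 124/3
a_3 = 3: 455/11
a_4 = 45: 20599/498
a_5 = 1: 21054/509
a_6 = 1: 41653/1007
a_7 = 2: 104360/2523

104360/2523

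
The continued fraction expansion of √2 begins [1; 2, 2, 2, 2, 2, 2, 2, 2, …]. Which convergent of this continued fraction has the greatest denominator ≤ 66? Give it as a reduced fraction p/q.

a_0 = 1: 1/1  (≤ bound)
a_1 = 2: 3/2  (≤ bound)
a_2 = 2: 7/5  (≤ bound)
a_3 = 2: 17/12  (≤ bound)
a_4 = 2: 41/29  (≤ bound)
a_5 = 2: 99/70  (> 66, stop)

41/29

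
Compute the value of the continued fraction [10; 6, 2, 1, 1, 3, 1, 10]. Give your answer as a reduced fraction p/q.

Compute successive convergents:
a_0 = 10: 10/1
a_1 = 6: 61/6
a_2 = 2: 132/13
a_3 = 1: 193/19
a_4 = 1: 325/32
a_5 = 3: 1168/115
a_6 = 1: 1493/147
a_7 = 10: 16098/1585

16098/1585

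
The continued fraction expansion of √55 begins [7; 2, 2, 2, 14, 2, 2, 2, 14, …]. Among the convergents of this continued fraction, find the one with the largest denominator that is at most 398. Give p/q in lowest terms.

a_0 = 7: 7/1  (≤ bound)
a_1 = 2: 15/2  (≤ bound)
a_2 = 2: 37/5  (≤ bound)
a_3 = 2: 89/12  (≤ bound)
a_4 = 14: 1283/173  (≤ bound)
a_5 = 2: 2655/358  (≤ bound)
a_6 = 2: 6593/889  (> 398, stop)

2655/358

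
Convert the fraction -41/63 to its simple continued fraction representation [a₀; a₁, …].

[-1; 2, 1, 6, 3]

Apply division with remainder until the remainder is 0:
-41 = -1·63 + 22, so a_0 = -1
63 = 2·22 + 19, so a_1 = 2
22 = 1·19 + 3, so a_2 = 1
19 = 6·3 + 1, so a_3 = 6
3 = 3·1 + 0, so a_4 = 3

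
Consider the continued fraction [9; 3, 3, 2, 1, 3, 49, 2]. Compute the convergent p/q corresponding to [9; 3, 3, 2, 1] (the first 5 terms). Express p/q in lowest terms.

307/33

a_0 = 9: 9/1
a_1 = 3: 28/3
a_2 = 3: 93/10
a_3 = 2: 214/23
a_4 = 1: 307/33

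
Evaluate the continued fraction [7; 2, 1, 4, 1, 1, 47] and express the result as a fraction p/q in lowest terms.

10841/1474

Work from the innermost term outward:
Start with 47.
1 + 1/(47/1) = 1 + 1/47 = 48/47
1 + 1/(48/47) = 1 + 47/48 = 95/48
4 + 1/(95/48) = 4 + 48/95 = 428/95
1 + 1/(428/95) = 1 + 95/428 = 523/428
2 + 1/(523/428) = 2 + 428/523 = 1474/523
7 + 1/(1474/523) = 7 + 523/1474 = 10841/1474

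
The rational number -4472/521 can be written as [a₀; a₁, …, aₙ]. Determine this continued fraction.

[-9; 2, 2, 2, 43]

-4472 = -9·521 + 217, so a_0 = -9
521 = 2·217 + 87, so a_1 = 2
217 = 2·87 + 43, so a_2 = 2
87 = 2·43 + 1, so a_3 = 2
43 = 43·1 + 0, so a_4 = 43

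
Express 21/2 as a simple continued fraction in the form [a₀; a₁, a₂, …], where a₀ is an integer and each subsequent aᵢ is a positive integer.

[10; 2]

⌊21/2⌋ = 10, remainder 1
⌊2/1⌋ = 2, remainder 0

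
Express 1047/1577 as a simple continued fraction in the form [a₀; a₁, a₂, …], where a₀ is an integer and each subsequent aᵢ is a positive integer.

[0; 1, 1, 1, 39, 1, 3, 3]

Apply division with remainder until the remainder is 0:
⌊1047/1577⌋ = 0, remainder 1047
⌊1577/1047⌋ = 1, remainder 530
⌊1047/530⌋ = 1, remainder 517
⌊530/517⌋ = 1, remainder 13
⌊517/13⌋ = 39, remainder 10
⌊13/10⌋ = 1, remainder 3
⌊10/3⌋ = 3, remainder 1
⌊3/1⌋ = 3, remainder 0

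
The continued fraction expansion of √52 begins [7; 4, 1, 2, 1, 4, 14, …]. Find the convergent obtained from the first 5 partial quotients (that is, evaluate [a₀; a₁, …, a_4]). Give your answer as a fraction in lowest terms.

Work from the innermost term outward:
Start with 1.
2 + 1/(1/1) = 2 + 1/1 = 3/1
1 + 1/(3/1) = 1 + 1/3 = 4/3
4 + 1/(4/3) = 4 + 3/4 = 19/4
7 + 1/(19/4) = 7 + 4/19 = 137/19

137/19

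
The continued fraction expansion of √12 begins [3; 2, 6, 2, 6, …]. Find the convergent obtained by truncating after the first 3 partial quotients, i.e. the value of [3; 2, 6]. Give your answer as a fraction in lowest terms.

Build up convergents one term at a time:
a_0 = 3: 3/1
a_1 = 2: 7/2
a_2 = 6: 45/13

45/13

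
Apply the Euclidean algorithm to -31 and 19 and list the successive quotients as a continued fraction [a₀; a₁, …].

[-2; 2, 1, 2, 2]

Apply division with remainder until the remainder is 0:
-31 = -2·19 + 7, so a_0 = -2
19 = 2·7 + 5, so a_1 = 2
7 = 1·5 + 2, so a_2 = 1
5 = 2·2 + 1, so a_3 = 2
2 = 2·1 + 0, so a_4 = 2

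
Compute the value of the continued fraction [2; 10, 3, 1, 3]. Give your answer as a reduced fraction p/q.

a_0 = 2: 2/1
a_1 = 10: 21/10
a_2 = 3: 65/31
a_3 = 1: 86/41
a_4 = 3: 323/154

323/154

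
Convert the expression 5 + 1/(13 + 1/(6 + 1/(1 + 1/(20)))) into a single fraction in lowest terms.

9741/1919

a_0 = 5: 5/1
a_1 = 13: 66/13
a_2 = 6: 401/79
a_3 = 1: 467/92
a_4 = 20: 9741/1919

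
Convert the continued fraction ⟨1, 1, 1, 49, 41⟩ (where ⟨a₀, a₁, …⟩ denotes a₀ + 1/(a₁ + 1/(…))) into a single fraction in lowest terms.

6112/4061

Start with 41.
49 + 1/(41/1) = 49 + 1/41 = 2010/41
1 + 1/(2010/41) = 1 + 41/2010 = 2051/2010
1 + 1/(2051/2010) = 1 + 2010/2051 = 4061/2051
1 + 1/(4061/2051) = 1 + 2051/4061 = 6112/4061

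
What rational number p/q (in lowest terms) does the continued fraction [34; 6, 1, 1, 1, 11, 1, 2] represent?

25237/739

Start with 2.
1 + 1/(2/1) = 1 + 1/2 = 3/2
11 + 1/(3/2) = 11 + 2/3 = 35/3
1 + 1/(35/3) = 1 + 3/35 = 38/35
1 + 1/(38/35) = 1 + 35/38 = 73/38
1 + 1/(73/38) = 1 + 38/73 = 111/73
6 + 1/(111/73) = 6 + 73/111 = 739/111
34 + 1/(739/111) = 34 + 111/739 = 25237/739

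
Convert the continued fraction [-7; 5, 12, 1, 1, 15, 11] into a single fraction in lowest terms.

-148363/21808

Starting at the tail and folding back:
Start with 11.
15 + 1/(11/1) = 15 + 1/11 = 166/11
1 + 1/(166/11) = 1 + 11/166 = 177/166
1 + 1/(177/166) = 1 + 166/177 = 343/177
12 + 1/(343/177) = 12 + 177/343 = 4293/343
5 + 1/(4293/343) = 5 + 343/4293 = 21808/4293
-7 + 1/(21808/4293) = -7 + 4293/21808 = -148363/21808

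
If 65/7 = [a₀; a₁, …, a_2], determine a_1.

3

65 ÷ 7 → quotient 9, remainder 2
7 ÷ 2 → quotient 3, remainder 1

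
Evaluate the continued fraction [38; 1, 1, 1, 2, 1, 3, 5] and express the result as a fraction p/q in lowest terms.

8345/216

a_0 = 38: 38/1
a_1 = 1: 39/1
a_2 = 1: 77/2
a_3 = 1: 116/3
a_4 = 2: 309/8
a_5 = 1: 425/11
a_6 = 3: 1584/41
a_7 = 5: 8345/216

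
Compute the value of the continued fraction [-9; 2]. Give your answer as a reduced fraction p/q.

-17/2

Starting at the tail and folding back:
Start with 2.
-9 + 1/(2/1) = -9 + 1/2 = -17/2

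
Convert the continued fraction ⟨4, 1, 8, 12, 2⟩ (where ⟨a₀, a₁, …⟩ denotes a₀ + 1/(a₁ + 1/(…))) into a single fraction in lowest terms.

Compute successive convergents:
a_0 = 4: 4/1
a_1 = 1: 5/1
a_2 = 8: 44/9
a_3 = 12: 533/109
a_4 = 2: 1110/227

1110/227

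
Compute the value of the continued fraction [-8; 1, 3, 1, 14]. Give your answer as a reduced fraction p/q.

Work from the innermost term outward:
Start with 14.
1 + 1/(14/1) = 1 + 1/14 = 15/14
3 + 1/(15/14) = 3 + 14/15 = 59/15
1 + 1/(59/15) = 1 + 15/59 = 74/59
-8 + 1/(74/59) = -8 + 59/74 = -533/74

-533/74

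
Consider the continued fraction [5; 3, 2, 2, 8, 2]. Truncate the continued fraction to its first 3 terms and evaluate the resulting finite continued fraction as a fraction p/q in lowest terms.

37/7

a_0 = 5: 5/1
a_1 = 3: 16/3
a_2 = 2: 37/7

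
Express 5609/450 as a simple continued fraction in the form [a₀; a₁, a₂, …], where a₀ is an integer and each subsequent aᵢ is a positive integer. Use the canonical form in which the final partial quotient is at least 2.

5609 = 12·450 + 209, so a_0 = 12
450 = 2·209 + 32, so a_1 = 2
209 = 6·32 + 17, so a_2 = 6
32 = 1·17 + 15, so a_3 = 1
17 = 1·15 + 2, so a_4 = 1
15 = 7·2 + 1, so a_5 = 7
2 = 2·1 + 0, so a_6 = 2

[12; 2, 6, 1, 1, 7, 2]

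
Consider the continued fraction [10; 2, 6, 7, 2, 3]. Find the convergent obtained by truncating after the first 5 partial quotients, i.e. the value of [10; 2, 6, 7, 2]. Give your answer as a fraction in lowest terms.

Work from the innermost term outward:
Start with 2.
7 + 1/(2/1) = 7 + 1/2 = 15/2
6 + 1/(15/2) = 6 + 2/15 = 92/15
2 + 1/(92/15) = 2 + 15/92 = 199/92
10 + 1/(199/92) = 10 + 92/199 = 2082/199

2082/199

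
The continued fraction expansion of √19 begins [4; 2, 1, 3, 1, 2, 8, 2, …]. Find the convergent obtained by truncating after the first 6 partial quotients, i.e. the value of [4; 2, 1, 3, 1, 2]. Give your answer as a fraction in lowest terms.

170/39

Build up convergents one term at a time:
a_0 = 4: 4/1
a_1 = 2: 9/2
a_2 = 1: 13/3
a_3 = 3: 48/11
a_4 = 1: 61/14
a_5 = 2: 170/39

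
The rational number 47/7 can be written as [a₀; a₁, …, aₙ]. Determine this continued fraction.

[6; 1, 2, 2]

47 = 6·7 + 5, so a_0 = 6
7 = 1·5 + 2, so a_1 = 1
5 = 2·2 + 1, so a_2 = 2
2 = 2·1 + 0, so a_3 = 2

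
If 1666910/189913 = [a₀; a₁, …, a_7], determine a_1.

1666910 ÷ 189913 → quotient 8, remainder 147606
189913 ÷ 147606 → quotient 1, remainder 42307

1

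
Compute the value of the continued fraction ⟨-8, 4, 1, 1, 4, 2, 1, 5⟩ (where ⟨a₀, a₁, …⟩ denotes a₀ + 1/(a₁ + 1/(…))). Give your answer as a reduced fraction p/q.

-5843/751

Work from the innermost term outward:
Start with 5.
1 + 1/(5/1) = 1 + 1/5 = 6/5
2 + 1/(6/5) = 2 + 5/6 = 17/6
4 + 1/(17/6) = 4 + 6/17 = 74/17
1 + 1/(74/17) = 1 + 17/74 = 91/74
1 + 1/(91/74) = 1 + 74/91 = 165/91
4 + 1/(165/91) = 4 + 91/165 = 751/165
-8 + 1/(751/165) = -8 + 165/751 = -5843/751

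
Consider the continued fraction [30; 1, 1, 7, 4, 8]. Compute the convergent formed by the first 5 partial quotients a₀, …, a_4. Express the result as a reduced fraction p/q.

Compute successive convergents:
a_0 = 30: 30/1
a_1 = 1: 31/1
a_2 = 1: 61/2
a_3 = 7: 458/15
a_4 = 4: 1893/62

1893/62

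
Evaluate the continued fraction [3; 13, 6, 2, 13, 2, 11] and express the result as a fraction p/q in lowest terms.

a_0 = 3: 3/1
a_1 = 13: 40/13
a_2 = 6: 243/79
a_3 = 2: 526/171
a_4 = 13: 7081/2302
a_5 = 2: 14688/4775
a_6 = 11: 168649/54827

168649/54827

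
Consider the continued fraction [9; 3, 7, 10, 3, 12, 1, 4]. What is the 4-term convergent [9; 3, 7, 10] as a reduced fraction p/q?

2078/223

Start with 10.
7 + 1/(10/1) = 7 + 1/10 = 71/10
3 + 1/(71/10) = 3 + 10/71 = 223/71
9 + 1/(223/71) = 9 + 71/223 = 2078/223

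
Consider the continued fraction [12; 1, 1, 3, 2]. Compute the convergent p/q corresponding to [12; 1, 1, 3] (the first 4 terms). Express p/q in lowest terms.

a_0 = 12: 12/1
a_1 = 1: 13/1
a_2 = 1: 25/2
a_3 = 3: 88/7

88/7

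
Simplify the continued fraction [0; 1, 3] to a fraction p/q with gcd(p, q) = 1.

3/4

Work from the innermost term outward:
Start with 3.
1 + 1/(3/1) = 1 + 1/3 = 4/3
0 + 1/(4/3) = 0 + 3/4 = 3/4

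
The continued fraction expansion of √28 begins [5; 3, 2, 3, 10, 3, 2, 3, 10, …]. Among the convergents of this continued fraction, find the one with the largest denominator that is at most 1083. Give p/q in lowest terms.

4048/765

a_0 = 5: 5/1  (≤ bound)
a_1 = 3: 16/3  (≤ bound)
a_2 = 2: 37/7  (≤ bound)
a_3 = 3: 127/24  (≤ bound)
a_4 = 10: 1307/247  (≤ bound)
a_5 = 3: 4048/765  (≤ bound)
a_6 = 2: 9403/1777  (> 1083, stop)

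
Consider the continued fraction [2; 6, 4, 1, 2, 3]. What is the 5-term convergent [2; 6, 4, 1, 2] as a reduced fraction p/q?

188/87

Start with 2.
1 + 1/(2/1) = 1 + 1/2 = 3/2
4 + 1/(3/2) = 4 + 2/3 = 14/3
6 + 1/(14/3) = 6 + 3/14 = 87/14
2 + 1/(87/14) = 2 + 14/87 = 188/87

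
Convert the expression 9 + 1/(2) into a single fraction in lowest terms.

19/2

a_0 = 9: 9/1
a_1 = 2: 19/2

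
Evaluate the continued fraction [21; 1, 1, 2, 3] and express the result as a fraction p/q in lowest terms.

367/17

Work from the innermost term outward:
Start with 3.
2 + 1/(3/1) = 2 + 1/3 = 7/3
1 + 1/(7/3) = 1 + 3/7 = 10/7
1 + 1/(10/7) = 1 + 7/10 = 17/10
21 + 1/(17/10) = 21 + 10/17 = 367/17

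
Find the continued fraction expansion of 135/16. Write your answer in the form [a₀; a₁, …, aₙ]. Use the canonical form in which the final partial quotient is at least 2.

⌊135/16⌋ = 8, remainder 7
⌊16/7⌋ = 2, remainder 2
⌊7/2⌋ = 3, remainder 1
⌊2/1⌋ = 2, remainder 0

[8; 2, 3, 2]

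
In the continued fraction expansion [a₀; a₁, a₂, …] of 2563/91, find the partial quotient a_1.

2563 = 28·91 + 15, so a_0 = 28
91 = 6·15 + 1, so a_1 = 6

6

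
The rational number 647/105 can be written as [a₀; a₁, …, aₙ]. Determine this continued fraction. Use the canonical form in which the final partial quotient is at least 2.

647 = 6·105 + 17, so a_0 = 6
105 = 6·17 + 3, so a_1 = 6
17 = 5·3 + 2, so a_2 = 5
3 = 1·2 + 1, so a_3 = 1
2 = 2·1 + 0, so a_4 = 2

[6; 6, 5, 1, 2]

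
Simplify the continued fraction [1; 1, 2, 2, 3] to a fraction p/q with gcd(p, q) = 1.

41/24

Work from the innermost term outward:
Start with 3.
2 + 1/(3/1) = 2 + 1/3 = 7/3
2 + 1/(7/3) = 2 + 3/7 = 17/7
1 + 1/(17/7) = 1 + 7/17 = 24/17
1 + 1/(24/17) = 1 + 17/24 = 41/24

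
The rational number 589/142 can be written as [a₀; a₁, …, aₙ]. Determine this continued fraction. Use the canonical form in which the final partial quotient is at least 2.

⌊589/142⌋ = 4, remainder 21
⌊142/21⌋ = 6, remainder 16
⌊21/16⌋ = 1, remainder 5
⌊16/5⌋ = 3, remainder 1
⌊5/1⌋ = 5, remainder 0

[4; 6, 1, 3, 5]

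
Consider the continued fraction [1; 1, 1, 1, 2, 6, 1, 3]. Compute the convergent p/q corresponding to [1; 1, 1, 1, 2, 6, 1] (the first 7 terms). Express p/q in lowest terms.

Start with 1.
6 + 1/(1/1) = 6 + 1/1 = 7/1
2 + 1/(7/1) = 2 + 1/7 = 15/7
1 + 1/(15/7) = 1 + 7/15 = 22/15
1 + 1/(22/15) = 1 + 15/22 = 37/22
1 + 1/(37/22) = 1 + 22/37 = 59/37
1 + 1/(59/37) = 1 + 37/59 = 96/59

96/59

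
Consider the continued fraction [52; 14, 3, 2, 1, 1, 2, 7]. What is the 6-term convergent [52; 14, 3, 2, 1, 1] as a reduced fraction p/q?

12653/243

Work from the innermost term outward:
Start with 1.
1 + 1/(1/1) = 1 + 1/1 = 2/1
2 + 1/(2/1) = 2 + 1/2 = 5/2
3 + 1/(5/2) = 3 + 2/5 = 17/5
14 + 1/(17/5) = 14 + 5/17 = 243/17
52 + 1/(243/17) = 52 + 17/243 = 12653/243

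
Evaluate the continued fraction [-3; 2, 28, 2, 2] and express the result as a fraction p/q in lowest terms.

-725/289

Use the convergent recurrence hₖ = aₖ·hₖ₋₁ + hₖ₋₂ (and likewise for the denominators kₖ):
a_0 = -3: -3/1
a_1 = 2: -5/2
a_2 = 28: -143/57
a_3 = 2: -291/116
a_4 = 2: -725/289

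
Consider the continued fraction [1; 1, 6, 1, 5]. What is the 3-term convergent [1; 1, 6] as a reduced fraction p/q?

Start with 6.
1 + 1/(6/1) = 1 + 1/6 = 7/6
1 + 1/(7/6) = 1 + 6/7 = 13/7

13/7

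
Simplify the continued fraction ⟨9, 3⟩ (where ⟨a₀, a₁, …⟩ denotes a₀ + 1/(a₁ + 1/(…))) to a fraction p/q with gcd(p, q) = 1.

Start with 3.
9 + 1/(3/1) = 9 + 1/3 = 28/3

28/3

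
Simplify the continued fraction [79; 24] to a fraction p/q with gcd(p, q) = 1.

Use the convergent recurrence hₖ = aₖ·hₖ₋₁ + hₖ₋₂ (and likewise for the denominators kₖ):
a_0 = 79: 79/1
a_1 = 24: 1897/24

1897/24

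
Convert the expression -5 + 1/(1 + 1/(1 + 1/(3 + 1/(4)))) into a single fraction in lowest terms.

-133/30

Use the convergent recurrence hₖ = aₖ·hₖ₋₁ + hₖ₋₂ (and likewise for the denominators kₖ):
a_0 = -5: -5/1
a_1 = 1: -4/1
a_2 = 1: -9/2
a_3 = 3: -31/7
a_4 = 4: -133/30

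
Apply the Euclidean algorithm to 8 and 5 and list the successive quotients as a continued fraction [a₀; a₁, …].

[1; 1, 1, 2]

⌊8/5⌋ = 1, remainder 3
⌊5/3⌋ = 1, remainder 2
⌊3/2⌋ = 1, remainder 1
⌊2/1⌋ = 2, remainder 0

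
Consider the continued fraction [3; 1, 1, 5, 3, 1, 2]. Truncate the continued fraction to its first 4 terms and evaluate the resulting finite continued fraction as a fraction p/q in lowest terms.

39/11

Collapse the nested fraction from the inside out:
Start with 5.
1 + 1/(5/1) = 1 + 1/5 = 6/5
1 + 1/(6/5) = 1 + 5/6 = 11/6
3 + 1/(11/6) = 3 + 6/11 = 39/11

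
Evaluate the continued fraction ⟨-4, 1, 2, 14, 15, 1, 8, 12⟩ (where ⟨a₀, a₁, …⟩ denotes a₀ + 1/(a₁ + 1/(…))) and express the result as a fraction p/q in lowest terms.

-248766/74803

Compute successive convergents:
a_0 = -4: -4/1
a_1 = 1: -3/1
a_2 = 2: -10/3
a_3 = 14: -143/43
a_4 = 15: -2155/648
a_5 = 1: -2298/691
a_6 = 8: -20539/6176
a_7 = 12: -248766/74803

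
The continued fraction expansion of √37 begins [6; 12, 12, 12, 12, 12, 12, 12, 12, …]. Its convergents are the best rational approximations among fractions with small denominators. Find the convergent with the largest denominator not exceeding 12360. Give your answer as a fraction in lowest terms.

List convergents until the denominator exceeds the bound:
a_0 = 6: 6/1  (≤ bound)
a_1 = 12: 73/12  (≤ bound)
a_2 = 12: 882/145  (≤ bound)
a_3 = 12: 10657/1752  (≤ bound)
a_4 = 12: 128766/21169  (> 12360, stop)

10657/1752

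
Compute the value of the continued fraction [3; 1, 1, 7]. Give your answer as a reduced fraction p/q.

53/15

Start with 7.
1 + 1/(7/1) = 1 + 1/7 = 8/7
1 + 1/(8/7) = 1 + 7/8 = 15/8
3 + 1/(15/8) = 3 + 8/15 = 53/15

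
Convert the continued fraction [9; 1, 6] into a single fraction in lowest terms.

69/7

Start with 6.
1 + 1/(6/1) = 1 + 1/6 = 7/6
9 + 1/(7/6) = 9 + 6/7 = 69/7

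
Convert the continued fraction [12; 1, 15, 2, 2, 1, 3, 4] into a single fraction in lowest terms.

Starting at the tail and folding back:
Start with 4.
3 + 1/(4/1) = 3 + 1/4 = 13/4
1 + 1/(13/4) = 1 + 4/13 = 17/13
2 + 1/(17/13) = 2 + 13/17 = 47/17
2 + 1/(47/17) = 2 + 17/47 = 111/47
15 + 1/(111/47) = 15 + 47/111 = 1712/111
1 + 1/(1712/111) = 1 + 111/1712 = 1823/1712
12 + 1/(1823/1712) = 12 + 1712/1823 = 23588/1823

23588/1823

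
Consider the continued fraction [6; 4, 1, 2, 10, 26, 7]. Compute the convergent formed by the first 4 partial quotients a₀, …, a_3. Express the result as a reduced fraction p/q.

87/14

a_0 = 6: 6/1
a_1 = 4: 25/4
a_2 = 1: 31/5
a_3 = 2: 87/14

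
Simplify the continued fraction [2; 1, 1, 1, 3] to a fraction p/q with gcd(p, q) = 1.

Work from the innermost term outward:
Start with 3.
1 + 1/(3/1) = 1 + 1/3 = 4/3
1 + 1/(4/3) = 1 + 3/4 = 7/4
1 + 1/(7/4) = 1 + 4/7 = 11/7
2 + 1/(11/7) = 2 + 7/11 = 29/11

29/11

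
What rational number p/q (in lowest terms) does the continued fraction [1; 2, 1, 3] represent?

Start with 3.
1 + 1/(3/1) = 1 + 1/3 = 4/3
2 + 1/(4/3) = 2 + 3/4 = 11/4
1 + 1/(11/4) = 1 + 4/11 = 15/11

15/11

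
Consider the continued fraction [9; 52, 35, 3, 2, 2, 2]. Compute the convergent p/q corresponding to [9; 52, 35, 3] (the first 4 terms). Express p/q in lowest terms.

49741/5515

a_0 = 9: 9/1
a_1 = 52: 469/52
a_2 = 35: 16424/1821
a_3 = 3: 49741/5515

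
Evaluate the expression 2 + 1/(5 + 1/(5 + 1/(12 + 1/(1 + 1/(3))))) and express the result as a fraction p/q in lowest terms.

Work from the innermost term outward:
Start with 3.
1 + 1/(3/1) = 1 + 1/3 = 4/3
12 + 1/(4/3) = 12 + 3/4 = 51/4
5 + 1/(51/4) = 5 + 4/51 = 259/51
5 + 1/(259/51) = 5 + 51/259 = 1346/259
2 + 1/(1346/259) = 2 + 259/1346 = 2951/1346

2951/1346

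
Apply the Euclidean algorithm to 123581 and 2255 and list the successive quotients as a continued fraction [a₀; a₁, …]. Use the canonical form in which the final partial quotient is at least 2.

123581 ÷ 2255 → quotient 54, remainder 1811
2255 ÷ 1811 → quotient 1, remainder 444
1811 ÷ 444 → quotient 4, remainder 35
444 ÷ 35 → quotient 12, remainder 24
35 ÷ 24 → quotient 1, remainder 11
24 ÷ 11 → quotient 2, remainder 2
11 ÷ 2 → quotient 5, remainder 1
2 ÷ 1 → quotient 2, remainder 0

[54; 1, 4, 12, 1, 2, 5, 2]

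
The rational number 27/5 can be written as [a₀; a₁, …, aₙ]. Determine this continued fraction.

[5; 2, 2]

27 = 5·5 + 2, so a_0 = 5
5 = 2·2 + 1, so a_1 = 2
2 = 2·1 + 0, so a_2 = 2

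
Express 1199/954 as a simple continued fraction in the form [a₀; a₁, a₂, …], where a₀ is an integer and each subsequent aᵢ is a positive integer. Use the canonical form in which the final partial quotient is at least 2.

1199 = 1·954 + 245, so a_0 = 1
954 = 3·245 + 219, so a_1 = 3
245 = 1·219 + 26, so a_2 = 1
219 = 8·26 + 11, so a_3 = 8
26 = 2·11 + 4, so a_4 = 2
11 = 2·4 + 3, so a_5 = 2
4 = 1·3 + 1, so a_6 = 1
3 = 3·1 + 0, so a_7 = 3

[1; 3, 1, 8, 2, 2, 1, 3]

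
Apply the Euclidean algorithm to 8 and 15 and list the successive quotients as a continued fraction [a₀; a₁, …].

8 ÷ 15 → quotient 0, remainder 8
15 ÷ 8 → quotient 1, remainder 7
8 ÷ 7 → quotient 1, remainder 1
7 ÷ 1 → quotient 7, remainder 0

[0; 1, 1, 7]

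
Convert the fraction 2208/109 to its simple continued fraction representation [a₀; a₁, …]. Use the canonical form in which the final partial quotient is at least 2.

[20; 3, 1, 8, 3]

Run the Euclidean algorithm, recording each quotient:
⌊2208/109⌋ = 20, remainder 28
⌊109/28⌋ = 3, remainder 25
⌊28/25⌋ = 1, remainder 3
⌊25/3⌋ = 8, remainder 1
⌊3/1⌋ = 3, remainder 0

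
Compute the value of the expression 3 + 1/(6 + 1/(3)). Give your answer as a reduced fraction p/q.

60/19

Build up convergents one term at a time:
a_0 = 3: 3/1
a_1 = 6: 19/6
a_2 = 3: 60/19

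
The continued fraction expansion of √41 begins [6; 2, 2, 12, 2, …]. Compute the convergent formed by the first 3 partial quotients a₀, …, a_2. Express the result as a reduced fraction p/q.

32/5

Start with 2.
2 + 1/(2/1) = 2 + 1/2 = 5/2
6 + 1/(5/2) = 6 + 2/5 = 32/5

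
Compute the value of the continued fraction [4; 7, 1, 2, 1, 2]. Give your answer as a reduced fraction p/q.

351/85

a_0 = 4: 4/1
a_1 = 7: 29/7
a_2 = 1: 33/8
a_3 = 2: 95/23
a_4 = 1: 128/31
a_5 = 2: 351/85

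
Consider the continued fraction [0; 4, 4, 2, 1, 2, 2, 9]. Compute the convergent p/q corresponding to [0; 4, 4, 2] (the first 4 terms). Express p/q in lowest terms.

9/38

Work from the innermost term outward:
Start with 2.
4 + 1/(2/1) = 4 + 1/2 = 9/2
4 + 1/(9/2) = 4 + 2/9 = 38/9
0 + 1/(38/9) = 0 + 9/38 = 9/38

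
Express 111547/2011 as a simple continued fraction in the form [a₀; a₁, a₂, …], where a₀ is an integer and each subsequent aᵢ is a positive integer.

[55; 2, 7, 2, 2, 1, 1, 10]

111547 ÷ 2011 → quotient 55, remainder 942
2011 ÷ 942 → quotient 2, remainder 127
942 ÷ 127 → quotient 7, remainder 53
127 ÷ 53 → quotient 2, remainder 21
53 ÷ 21 → quotient 2, remainder 11
21 ÷ 11 → quotient 1, remainder 10
11 ÷ 10 → quotient 1, remainder 1
10 ÷ 1 → quotient 10, remainder 0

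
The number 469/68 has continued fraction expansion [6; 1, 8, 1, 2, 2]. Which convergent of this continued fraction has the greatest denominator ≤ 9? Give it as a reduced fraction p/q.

List convergents until the denominator exceeds the bound:
a_0 = 6: 6/1  (≤ bound)
a_1 = 1: 7/1  (≤ bound)
a_2 = 8: 62/9  (≤ bound)
a_3 = 1: 69/10  (> 9, stop)

62/9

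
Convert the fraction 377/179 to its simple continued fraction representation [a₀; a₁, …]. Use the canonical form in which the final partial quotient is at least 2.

377 ÷ 179 → quotient 2, remainder 19
179 ÷ 19 → quotient 9, remainder 8
19 ÷ 8 → quotient 2, remainder 3
8 ÷ 3 → quotient 2, remainder 2
3 ÷ 2 → quotient 1, remainder 1
2 ÷ 1 → quotient 2, remainder 0

[2; 9, 2, 2, 1, 2]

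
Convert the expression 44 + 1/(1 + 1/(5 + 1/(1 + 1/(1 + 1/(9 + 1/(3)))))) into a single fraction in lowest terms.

17266/385

Use the convergent recurrence hₖ = aₖ·hₖ₋₁ + hₖ₋₂ (and likewise for the denominators kₖ):
a_0 = 44: 44/1
a_1 = 1: 45/1
a_2 = 5: 269/6
a_3 = 1: 314/7
a_4 = 1: 583/13
a_5 = 9: 5561/124
a_6 = 3: 17266/385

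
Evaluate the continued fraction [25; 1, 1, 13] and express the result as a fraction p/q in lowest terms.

Build up convergents one term at a time:
a_0 = 25: 25/1
a_1 = 1: 26/1
a_2 = 1: 51/2
a_3 = 13: 689/27

689/27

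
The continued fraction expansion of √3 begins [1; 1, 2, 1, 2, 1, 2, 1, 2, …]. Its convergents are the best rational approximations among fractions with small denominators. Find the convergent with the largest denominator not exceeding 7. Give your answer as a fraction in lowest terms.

7/4

a_0 = 1: 1/1  (≤ bound)
a_1 = 1: 2/1  (≤ bound)
a_2 = 2: 5/3  (≤ bound)
a_3 = 1: 7/4  (≤ bound)
a_4 = 2: 19/11  (> 7, stop)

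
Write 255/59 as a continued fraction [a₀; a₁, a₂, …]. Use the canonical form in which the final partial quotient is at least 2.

255 ÷ 59 → quotient 4, remainder 19
59 ÷ 19 → quotient 3, remainder 2
19 ÷ 2 → quotient 9, remainder 1
2 ÷ 1 → quotient 2, remainder 0

[4; 3, 9, 2]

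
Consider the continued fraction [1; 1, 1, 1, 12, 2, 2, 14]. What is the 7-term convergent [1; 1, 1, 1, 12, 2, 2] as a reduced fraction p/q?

Use the convergent recurrence hₖ = aₖ·hₖ₋₁ + hₖ₋₂ (and likewise for the denominators kₖ):
a_0 = 1: 1/1
a_1 = 1: 2/1
a_2 = 1: 3/2
a_3 = 1: 5/3
a_4 = 12: 63/38
a_5 = 2: 131/79
a_6 = 2: 325/196

325/196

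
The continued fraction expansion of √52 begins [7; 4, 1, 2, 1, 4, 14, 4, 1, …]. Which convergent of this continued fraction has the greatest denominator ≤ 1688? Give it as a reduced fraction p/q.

List convergents until the denominator exceeds the bound:
a_0 = 7: 7/1  (≤ bound)
a_1 = 4: 29/4  (≤ bound)
a_2 = 1: 36/5  (≤ bound)
a_3 = 2: 101/14  (≤ bound)
a_4 = 1: 137/19  (≤ bound)
a_5 = 4: 649/90  (≤ bound)
a_6 = 14: 9223/1279  (≤ bound)
a_7 = 4: 37541/5206  (> 1688, stop)

9223/1279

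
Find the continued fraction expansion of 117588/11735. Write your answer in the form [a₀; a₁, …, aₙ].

117588 ÷ 11735 → quotient 10, remainder 238
11735 ÷ 238 → quotient 49, remainder 73
238 ÷ 73 → quotient 3, remainder 19
73 ÷ 19 → quotient 3, remainder 16
19 ÷ 16 → quotient 1, remainder 3
16 ÷ 3 → quotient 5, remainder 1
3 ÷ 1 → quotient 3, remainder 0

[10; 49, 3, 3, 1, 5, 3]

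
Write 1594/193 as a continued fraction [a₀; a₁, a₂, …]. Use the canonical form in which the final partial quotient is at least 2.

1594 = 8·193 + 50, so a_0 = 8
193 = 3·50 + 43, so a_1 = 3
50 = 1·43 + 7, so a_2 = 1
43 = 6·7 + 1, so a_3 = 6
7 = 7·1 + 0, so a_4 = 7

[8; 3, 1, 6, 7]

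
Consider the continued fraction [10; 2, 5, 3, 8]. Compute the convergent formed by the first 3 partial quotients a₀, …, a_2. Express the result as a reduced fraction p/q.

115/11

Use the convergent recurrence hₖ = aₖ·hₖ₋₁ + hₖ₋₂ (and likewise for the denominators kₖ):
a_0 = 10: 10/1
a_1 = 2: 21/2
a_2 = 5: 115/11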